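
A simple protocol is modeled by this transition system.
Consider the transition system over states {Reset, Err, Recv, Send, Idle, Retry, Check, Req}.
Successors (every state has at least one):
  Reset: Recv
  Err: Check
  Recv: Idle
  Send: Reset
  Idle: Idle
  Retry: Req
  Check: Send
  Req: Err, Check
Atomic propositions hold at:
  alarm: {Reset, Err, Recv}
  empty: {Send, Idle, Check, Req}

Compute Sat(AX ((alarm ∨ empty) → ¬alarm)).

{Err, Recv, Idle, Retry, Check}

Sat(alarm ∨ empty) = {Reset, Err, Recv, Send, Idle, Check, Req}
Sat(¬alarm) = {Send, Idle, Retry, Check, Req}
Sat((alarm ∨ empty) → ¬alarm) = {Send, Idle, Retry, Check, Req}
Sat(AX ((alarm ∨ empty) → ¬alarm)) = {s : every successor in {Send, Idle, Retry, Check, Req}} = {Err, Recv, Idle, Retry, Check}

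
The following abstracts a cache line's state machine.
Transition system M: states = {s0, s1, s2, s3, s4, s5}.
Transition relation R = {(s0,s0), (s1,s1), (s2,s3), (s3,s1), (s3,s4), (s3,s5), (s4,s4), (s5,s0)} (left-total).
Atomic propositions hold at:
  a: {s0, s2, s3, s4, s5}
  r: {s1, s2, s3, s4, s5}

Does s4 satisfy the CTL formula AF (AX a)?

Sat(AX a) = {s : every successor in {s0, s2, s3, s4, s5}} = {s0, s2, s4, s5}
AF (AX a): least fixpoint, start Z0 = {s0, s2, s4, s5}, add states with every successor in Z. Already a fixed point.
Sat(AF (AX a)) = {s0, s2, s4, s5}
s4 ∈ Sat(AF (AX a)) = {s0, s2, s4, s5}, so the formula holds at s4.

Yes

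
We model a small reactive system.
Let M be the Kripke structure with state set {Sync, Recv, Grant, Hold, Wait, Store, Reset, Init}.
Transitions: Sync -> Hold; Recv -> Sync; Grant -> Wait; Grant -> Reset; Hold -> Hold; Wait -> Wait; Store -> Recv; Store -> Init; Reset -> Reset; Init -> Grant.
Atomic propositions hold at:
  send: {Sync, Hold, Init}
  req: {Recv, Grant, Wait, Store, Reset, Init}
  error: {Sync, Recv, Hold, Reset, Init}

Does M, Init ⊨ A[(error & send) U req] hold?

Sat(error & send) = {Sync, Hold, Init}
A[(error & send) U req]: least fixpoint, start Z0 = Sat(req) = {Recv, Grant, Wait, Store, Reset, Init}, add states in Sat(error & send) with every successor in Z. Already a fixed point.
Sat(A[(error & send) U req]) = {Recv, Grant, Wait, Store, Reset, Init}
Init ∈ Sat(A[(error & send) U req]) = {Recv, Grant, Wait, Store, Reset, Init}, so the formula holds at Init.

Yes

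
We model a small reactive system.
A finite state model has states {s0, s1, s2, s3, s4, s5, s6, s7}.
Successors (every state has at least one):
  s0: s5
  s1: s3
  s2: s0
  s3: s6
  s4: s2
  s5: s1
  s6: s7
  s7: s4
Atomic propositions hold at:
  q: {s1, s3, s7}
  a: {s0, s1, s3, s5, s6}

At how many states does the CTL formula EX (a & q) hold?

Sat(a & q) = {s1, s3}
Sat(EX (a & q)) = {s : some successor in {s1, s3}} = {s1, s5}
|Sat(EX (a & q))| = |{s1, s5}| = 2.

2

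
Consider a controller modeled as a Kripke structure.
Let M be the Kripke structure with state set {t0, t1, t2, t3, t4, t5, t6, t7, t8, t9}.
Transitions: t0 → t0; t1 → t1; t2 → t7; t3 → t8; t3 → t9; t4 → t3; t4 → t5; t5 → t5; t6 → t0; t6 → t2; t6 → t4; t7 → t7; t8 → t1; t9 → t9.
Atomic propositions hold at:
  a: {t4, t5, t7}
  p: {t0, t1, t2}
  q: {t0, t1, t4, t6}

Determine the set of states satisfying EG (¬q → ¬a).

{t0, t1, t3, t4, t6, t8, t9}

Sat(¬q) = {t2, t3, t5, t7, t8, t9}
Sat(¬a) = {t0, t1, t2, t3, t6, t8, t9}
Sat(¬q → ¬a) = {t0, t1, t2, t3, t4, t6, t8, t9}
EG (¬q → ¬a): greatest fixpoint, start Z0 = {t0, t1, t2, t3, t4, t6, t8, t9}, keep only states in Sat with some successor in Z. Z1 = {t0, t1, t3, t4, t6, t8, t9}; fixed.
Sat(EG (¬q → ¬a)) = {t0, t1, t3, t4, t6, t8, t9}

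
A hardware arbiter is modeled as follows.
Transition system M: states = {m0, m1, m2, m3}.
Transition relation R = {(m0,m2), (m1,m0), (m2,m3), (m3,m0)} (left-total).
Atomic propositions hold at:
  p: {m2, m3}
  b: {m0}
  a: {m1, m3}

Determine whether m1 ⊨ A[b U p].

No

A[b U p]: least fixpoint, start Z0 = Sat(p) = {m2, m3}, add states in Sat(b) with every successor in Z. Z1 = {m0, m2, m3}; fixed.
Sat(A[b U p]) = {m0, m2, m3}
m1 ∉ Sat(A[b U p]) = {m0, m2, m3}, so the formula does not hold at m1.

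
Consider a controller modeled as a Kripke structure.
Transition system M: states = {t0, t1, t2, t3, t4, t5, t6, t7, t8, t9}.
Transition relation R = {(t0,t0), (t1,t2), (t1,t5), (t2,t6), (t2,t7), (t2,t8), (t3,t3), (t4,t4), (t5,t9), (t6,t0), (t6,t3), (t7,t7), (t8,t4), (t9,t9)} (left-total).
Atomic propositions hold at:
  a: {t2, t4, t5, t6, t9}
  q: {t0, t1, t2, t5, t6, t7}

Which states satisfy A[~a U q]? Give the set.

Sat(~a) = {t0, t1, t3, t7, t8}
A[~a U q]: least fixpoint, start Z0 = Sat(q) = {t0, t1, t2, t5, t6, t7}, add states in Sat(~a) with every successor in Z. Already a fixed point.
Sat(A[~a U q]) = {t0, t1, t2, t5, t6, t7}

{t0, t1, t2, t5, t6, t7}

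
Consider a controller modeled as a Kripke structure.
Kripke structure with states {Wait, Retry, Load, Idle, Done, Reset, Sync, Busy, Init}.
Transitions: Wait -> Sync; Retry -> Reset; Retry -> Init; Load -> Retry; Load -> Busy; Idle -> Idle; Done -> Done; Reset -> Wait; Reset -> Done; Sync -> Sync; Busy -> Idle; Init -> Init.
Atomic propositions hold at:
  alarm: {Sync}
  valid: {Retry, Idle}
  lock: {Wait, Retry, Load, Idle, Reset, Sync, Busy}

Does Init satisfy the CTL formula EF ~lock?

Yes

Sat(~lock) = {Done, Init}
EF ~lock: least fixpoint, start Z0 = {Done, Init}, add states with some successor in Z. Z1 = {Retry, Done, Reset, Init}; Z2 = {Retry, Load, Done, Reset, Init}; fixed.
Sat(EF ~lock) = {Retry, Load, Done, Reset, Init}
Init ∈ Sat(EF ~lock) = {Retry, Load, Done, Reset, Init}, so the formula holds at Init.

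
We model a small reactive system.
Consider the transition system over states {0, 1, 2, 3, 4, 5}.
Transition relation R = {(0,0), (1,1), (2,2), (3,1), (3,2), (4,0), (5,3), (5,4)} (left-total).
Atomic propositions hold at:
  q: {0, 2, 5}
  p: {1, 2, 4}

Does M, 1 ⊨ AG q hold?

AG q: greatest fixpoint, start Z0 = {0, 2, 5}, keep only states in Sat with every successor in Z. Z1 = {0, 2}; fixed.
Sat(AG q) = {0, 2}
1 ∉ Sat(AG q) = {0, 2}, so the formula does not hold at 1.

No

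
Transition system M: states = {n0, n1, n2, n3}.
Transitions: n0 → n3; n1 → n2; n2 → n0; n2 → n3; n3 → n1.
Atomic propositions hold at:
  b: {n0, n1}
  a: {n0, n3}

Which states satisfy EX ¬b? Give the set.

Sat(¬b) = {n2, n3}
Sat(EX ¬b) = {s : some successor in {n2, n3}} = {n0, n1, n2}

{n0, n1, n2}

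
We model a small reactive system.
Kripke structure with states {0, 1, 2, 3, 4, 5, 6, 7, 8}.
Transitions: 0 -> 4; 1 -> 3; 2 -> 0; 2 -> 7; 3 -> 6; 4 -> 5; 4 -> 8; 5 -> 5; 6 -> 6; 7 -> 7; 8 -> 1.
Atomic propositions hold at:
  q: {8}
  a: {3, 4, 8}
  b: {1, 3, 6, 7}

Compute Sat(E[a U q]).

E[a U q]: least fixpoint, start Z0 = Sat(q) = {8}, add states in Sat(a) with some successor in Z. Z1 = {4, 8}; fixed.
Sat(E[a U q]) = {4, 8}

{4, 8}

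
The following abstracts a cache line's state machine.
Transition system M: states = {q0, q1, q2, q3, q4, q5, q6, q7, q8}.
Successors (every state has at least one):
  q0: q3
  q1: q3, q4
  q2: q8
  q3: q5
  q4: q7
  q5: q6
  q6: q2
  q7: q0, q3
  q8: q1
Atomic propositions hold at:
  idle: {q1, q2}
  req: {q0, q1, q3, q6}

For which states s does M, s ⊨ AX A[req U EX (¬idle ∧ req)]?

Sat(¬idle) = {q0, q3, q4, q5, q6, q7, q8}
Sat(¬idle ∧ req) = {q0, q3, q6}
Sat(EX (¬idle ∧ req)) = {s : some successor in {q0, q3, q6}} = {q0, q1, q5, q7}
A[req U EX (¬idle ∧ req)]: least fixpoint, start Z0 = Sat(EX (¬idle ∧ req)) = {q0, q1, q5, q7}, add states in Sat(req) with every successor in Z. Z1 = {q0, q1, q3, q5, q7}; fixed.
Sat(A[req U EX (¬idle ∧ req)]) = {q0, q1, q3, q5, q7}
Sat(AX A[req U EX (¬idle ∧ req)]) = {s : every successor in {q0, q1, q3, q5, q7}} = {q0, q3, q4, q7, q8}

{q0, q3, q4, q7, q8}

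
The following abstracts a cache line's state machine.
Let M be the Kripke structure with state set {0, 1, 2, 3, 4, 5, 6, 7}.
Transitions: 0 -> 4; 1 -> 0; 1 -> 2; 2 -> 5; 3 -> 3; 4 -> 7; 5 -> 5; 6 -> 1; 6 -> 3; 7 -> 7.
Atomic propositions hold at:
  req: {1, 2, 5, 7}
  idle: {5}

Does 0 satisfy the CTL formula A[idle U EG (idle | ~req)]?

Sat(~req) = {0, 3, 4, 6}
Sat(idle | ~req) = {0, 3, 4, 5, 6}
EG (idle | ~req): greatest fixpoint, start Z0 = {0, 3, 4, 5, 6}, keep only states in Sat with some successor in Z. Z1 = {0, 3, 5, 6}; Z2 = {3, 5, 6}; fixed.
Sat(EG (idle | ~req)) = {3, 5, 6}
A[idle U EG (idle | ~req)]: least fixpoint, start Z0 = Sat(EG (idle | ~req)) = {3, 5, 6}, add states in Sat(idle) with every successor in Z. Already a fixed point.
Sat(A[idle U EG (idle | ~req)]) = {3, 5, 6}
0 ∉ Sat(A[idle U EG (idle | ~req)]) = {3, 5, 6}, so the formula does not hold at 0.

No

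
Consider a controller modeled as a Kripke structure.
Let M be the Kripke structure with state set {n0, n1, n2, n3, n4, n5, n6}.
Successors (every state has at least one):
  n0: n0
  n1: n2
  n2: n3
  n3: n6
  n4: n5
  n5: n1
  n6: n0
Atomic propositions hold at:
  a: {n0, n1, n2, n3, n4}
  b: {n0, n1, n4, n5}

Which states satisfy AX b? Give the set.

{n0, n4, n5, n6}

Sat(AX b) = {s : every successor in {n0, n1, n4, n5}} = {n0, n4, n5, n6}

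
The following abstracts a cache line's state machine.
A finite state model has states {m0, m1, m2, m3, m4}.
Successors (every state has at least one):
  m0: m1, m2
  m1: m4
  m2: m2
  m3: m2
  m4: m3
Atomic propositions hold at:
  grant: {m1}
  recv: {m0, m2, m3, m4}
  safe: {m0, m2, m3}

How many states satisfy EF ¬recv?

2

Sat(¬recv) = {m1}
EF ¬recv: least fixpoint, start Z0 = {m1}, add states with some successor in Z. Z1 = {m0, m1}; fixed.
Sat(EF ¬recv) = {m0, m1}
|Sat(EF ¬recv)| = |{m0, m1}| = 2.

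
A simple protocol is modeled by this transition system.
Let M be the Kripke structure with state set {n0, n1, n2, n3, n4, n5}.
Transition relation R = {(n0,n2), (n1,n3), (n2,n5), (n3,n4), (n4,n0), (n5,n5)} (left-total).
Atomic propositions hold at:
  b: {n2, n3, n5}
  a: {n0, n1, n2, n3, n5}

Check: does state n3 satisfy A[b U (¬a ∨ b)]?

Yes

Sat(¬a) = {n4}
Sat(¬a ∨ b) = {n2, n3, n4, n5}
A[b U (¬a ∨ b)]: least fixpoint, start Z0 = Sat((¬a ∨ b)) = {n2, n3, n4, n5}, add states in Sat(b) with every successor in Z. Already a fixed point.
Sat(A[b U (¬a ∨ b)]) = {n2, n3, n4, n5}
n3 ∈ Sat(A[b U (¬a ∨ b)]) = {n2, n3, n4, n5}, so the formula holds at n3.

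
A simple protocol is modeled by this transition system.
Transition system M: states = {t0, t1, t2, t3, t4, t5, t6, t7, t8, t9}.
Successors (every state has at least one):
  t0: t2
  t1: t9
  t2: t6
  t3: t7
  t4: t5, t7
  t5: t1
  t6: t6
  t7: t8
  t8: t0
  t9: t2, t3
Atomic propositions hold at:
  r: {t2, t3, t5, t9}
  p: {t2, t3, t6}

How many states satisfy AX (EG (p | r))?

4

Sat(p | r) = {t2, t3, t5, t6, t9}
EG (p | r): greatest fixpoint, start Z0 = {t2, t3, t5, t6, t9}, keep only states in Sat with some successor in Z. Z1 = {t2, t6, t9}; fixed.
Sat(EG (p | r)) = {t2, t6, t9}
Sat(AX (EG (p | r))) = {s : every successor in {t2, t6, t9}} = {t0, t1, t2, t6}
|Sat(AX (EG (p | r)))| = |{t0, t1, t2, t6}| = 4.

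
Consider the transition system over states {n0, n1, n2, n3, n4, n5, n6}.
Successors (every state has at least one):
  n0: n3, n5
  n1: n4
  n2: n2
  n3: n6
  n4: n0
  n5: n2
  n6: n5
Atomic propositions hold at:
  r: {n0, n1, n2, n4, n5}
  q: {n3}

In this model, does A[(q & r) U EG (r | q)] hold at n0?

Sat(q & r) = ∅
Sat(r | q) = {n0, n1, n2, n3, n4, n5}
EG (r | q): greatest fixpoint, start Z0 = {n0, n1, n2, n3, n4, n5}, keep only states in Sat with some successor in Z. Z1 = {n0, n1, n2, n4, n5}; fixed.
Sat(EG (r | q)) = {n0, n1, n2, n4, n5}
A[(q & r) U EG (r | q)]: least fixpoint, start Z0 = Sat(EG (r | q)) = {n0, n1, n2, n4, n5}, add states in Sat(q & r) with every successor in Z. Already a fixed point.
Sat(A[(q & r) U EG (r | q)]) = {n0, n1, n2, n4, n5}
n0 ∈ Sat(A[(q & r) U EG (r | q)]) = {n0, n1, n2, n4, n5}, so the formula holds at n0.

Yes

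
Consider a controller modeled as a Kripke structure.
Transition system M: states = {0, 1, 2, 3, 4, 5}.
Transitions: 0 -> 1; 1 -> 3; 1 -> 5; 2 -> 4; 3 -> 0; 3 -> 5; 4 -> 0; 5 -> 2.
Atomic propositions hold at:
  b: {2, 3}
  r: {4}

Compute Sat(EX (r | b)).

{1, 2, 5}

Sat(r | b) = {2, 3, 4}
Sat(EX (r | b)) = {s : some successor in {2, 3, 4}} = {1, 2, 5}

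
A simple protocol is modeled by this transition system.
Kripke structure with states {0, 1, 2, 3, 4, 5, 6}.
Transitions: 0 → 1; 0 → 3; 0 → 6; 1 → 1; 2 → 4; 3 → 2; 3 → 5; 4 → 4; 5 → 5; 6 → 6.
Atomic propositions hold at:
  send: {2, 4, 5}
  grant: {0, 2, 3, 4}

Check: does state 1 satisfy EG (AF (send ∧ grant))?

Sat(send ∧ grant) = {2, 4}
AF (send ∧ grant): least fixpoint, start Z0 = {2, 4}, add states with every successor in Z. Already a fixed point.
Sat(AF (send ∧ grant)) = {2, 4}
EG (AF (send ∧ grant)): greatest fixpoint, start Z0 = {2, 4}, keep only states in Sat with some successor in Z. Already a fixed point.
Sat(EG (AF (send ∧ grant))) = {2, 4}
1 ∉ Sat(EG (AF (send ∧ grant))) = {2, 4}, so the formula does not hold at 1.

No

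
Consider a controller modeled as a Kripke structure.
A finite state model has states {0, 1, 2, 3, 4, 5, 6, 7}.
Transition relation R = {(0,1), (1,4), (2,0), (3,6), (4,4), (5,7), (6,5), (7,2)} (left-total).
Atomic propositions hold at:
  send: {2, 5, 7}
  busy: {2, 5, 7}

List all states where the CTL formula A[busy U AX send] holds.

Sat(AX send) = {s : every successor in {2, 5, 7}} = {5, 6, 7}
A[busy U AX send]: least fixpoint, start Z0 = Sat(AX send) = {5, 6, 7}, add states in Sat(busy) with every successor in Z. Already a fixed point.
Sat(A[busy U AX send]) = {5, 6, 7}

{5, 6, 7}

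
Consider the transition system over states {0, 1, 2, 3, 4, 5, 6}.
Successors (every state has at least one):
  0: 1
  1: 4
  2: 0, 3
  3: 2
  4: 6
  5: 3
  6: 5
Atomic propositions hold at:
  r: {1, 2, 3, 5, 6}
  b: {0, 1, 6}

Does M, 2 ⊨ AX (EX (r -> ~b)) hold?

No

Sat(~b) = {2, 3, 4, 5}
Sat(r -> ~b) = {0, 2, 3, 4, 5}
Sat(EX (r -> ~b)) = {s : some successor in {0, 2, 3, 4, 5}} = {1, 2, 3, 5, 6}
Sat(AX (EX (r -> ~b))) = {s : every successor in {1, 2, 3, 5, 6}} = {0, 3, 4, 5, 6}
2 ∉ Sat(AX (EX (r -> ~b))) = {0, 3, 4, 5, 6}, so the formula does not hold at 2.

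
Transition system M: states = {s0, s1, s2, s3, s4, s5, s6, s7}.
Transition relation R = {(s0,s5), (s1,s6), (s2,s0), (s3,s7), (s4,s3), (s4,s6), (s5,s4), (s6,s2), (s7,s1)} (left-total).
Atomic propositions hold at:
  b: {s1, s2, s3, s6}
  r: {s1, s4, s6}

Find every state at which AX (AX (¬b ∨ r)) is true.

Sat(¬b) = {s0, s4, s5, s7}
Sat(¬b ∨ r) = {s0, s1, s4, s5, s6, s7}
Sat(AX (¬b ∨ r)) = {s : every successor in {s0, s1, s4, s5, s6, s7}} = {s0, s1, s2, s3, s5, s7}
Sat(AX (AX (¬b ∨ r))) = {s : every successor in {s0, s1, s2, s3, s5, s7}} = {s0, s2, s3, s6, s7}

{s0, s2, s3, s6, s7}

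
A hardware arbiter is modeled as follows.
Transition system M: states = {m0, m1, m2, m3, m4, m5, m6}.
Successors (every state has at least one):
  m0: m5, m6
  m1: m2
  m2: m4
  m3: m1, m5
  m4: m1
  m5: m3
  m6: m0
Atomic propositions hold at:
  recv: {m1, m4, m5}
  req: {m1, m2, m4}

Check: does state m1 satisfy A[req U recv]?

A[req U recv]: least fixpoint, start Z0 = Sat(recv) = {m1, m4, m5}, add states in Sat(req) with every successor in Z. Z1 = {m1, m2, m4, m5}; fixed.
Sat(A[req U recv]) = {m1, m2, m4, m5}
m1 ∈ Sat(A[req U recv]) = {m1, m2, m4, m5}, so the formula holds at m1.

Yes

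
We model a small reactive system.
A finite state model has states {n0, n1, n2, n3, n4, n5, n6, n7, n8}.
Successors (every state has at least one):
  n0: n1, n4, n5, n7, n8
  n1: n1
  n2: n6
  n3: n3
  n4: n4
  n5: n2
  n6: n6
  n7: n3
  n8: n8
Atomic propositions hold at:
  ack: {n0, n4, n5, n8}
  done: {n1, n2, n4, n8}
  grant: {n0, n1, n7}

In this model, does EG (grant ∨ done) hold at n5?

No

Sat(grant ∨ done) = {n0, n1, n2, n4, n7, n8}
EG (grant ∨ done): greatest fixpoint, start Z0 = {n0, n1, n2, n4, n7, n8}, keep only states in Sat with some successor in Z. Z1 = {n0, n1, n4, n8}; fixed.
Sat(EG (grant ∨ done)) = {n0, n1, n4, n8}
n5 ∉ Sat(EG (grant ∨ done)) = {n0, n1, n4, n8}, so the formula does not hold at n5.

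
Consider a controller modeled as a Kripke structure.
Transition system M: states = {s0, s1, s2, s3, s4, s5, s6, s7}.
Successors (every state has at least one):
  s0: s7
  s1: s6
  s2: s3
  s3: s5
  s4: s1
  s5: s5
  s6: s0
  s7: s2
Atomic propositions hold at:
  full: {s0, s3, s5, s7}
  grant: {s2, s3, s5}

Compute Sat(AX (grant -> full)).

{s0, s1, s2, s3, s4, s5, s6}

Sat(grant -> full) = {s0, s1, s3, s4, s5, s6, s7}
Sat(AX (grant -> full)) = {s : every successor in {s0, s1, s3, s4, s5, s6, s7}} = {s0, s1, s2, s3, s4, s5, s6}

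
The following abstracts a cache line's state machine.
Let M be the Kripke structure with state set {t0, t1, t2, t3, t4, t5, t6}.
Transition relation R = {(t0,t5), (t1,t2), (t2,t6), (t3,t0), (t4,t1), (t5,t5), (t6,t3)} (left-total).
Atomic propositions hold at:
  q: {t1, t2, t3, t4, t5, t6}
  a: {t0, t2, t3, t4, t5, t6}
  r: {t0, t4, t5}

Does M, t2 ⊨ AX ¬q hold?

No

Sat(¬q) = {t0}
Sat(AX ¬q) = {s : every successor in {t0}} = {t3}
t2 ∉ Sat(AX ¬q) = {t3}, so the formula does not hold at t2.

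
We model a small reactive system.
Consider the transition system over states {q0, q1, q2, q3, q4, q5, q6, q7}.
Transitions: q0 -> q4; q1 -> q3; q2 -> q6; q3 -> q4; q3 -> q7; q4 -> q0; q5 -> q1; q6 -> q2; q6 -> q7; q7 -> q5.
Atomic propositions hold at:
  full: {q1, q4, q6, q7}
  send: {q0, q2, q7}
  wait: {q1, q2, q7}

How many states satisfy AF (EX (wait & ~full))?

2

Sat(~full) = {q0, q2, q3, q5}
Sat(wait & ~full) = {q2}
Sat(EX (wait & ~full)) = {s : some successor in {q2}} = {q6}
AF (EX (wait & ~full)): least fixpoint, start Z0 = {q6}, add states with every successor in Z. Z1 = {q2, q6}; fixed.
Sat(AF (EX (wait & ~full))) = {q2, q6}
|Sat(AF (EX (wait & ~full)))| = |{q2, q6}| = 2.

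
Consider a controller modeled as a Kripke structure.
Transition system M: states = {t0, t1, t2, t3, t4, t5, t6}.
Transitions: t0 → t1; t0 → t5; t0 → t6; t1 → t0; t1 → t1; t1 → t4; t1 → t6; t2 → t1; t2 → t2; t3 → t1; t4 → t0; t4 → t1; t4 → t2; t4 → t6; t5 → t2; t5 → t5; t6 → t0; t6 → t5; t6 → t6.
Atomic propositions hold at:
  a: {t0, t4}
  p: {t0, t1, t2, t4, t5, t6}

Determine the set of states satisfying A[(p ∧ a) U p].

Sat(p ∧ a) = {t0, t4}
A[(p ∧ a) U p]: least fixpoint, start Z0 = Sat(p) = {t0, t1, t2, t4, t5, t6}, add states in Sat(p ∧ a) with every successor in Z. Already a fixed point.
Sat(A[(p ∧ a) U p]) = {t0, t1, t2, t4, t5, t6}

{t0, t1, t2, t4, t5, t6}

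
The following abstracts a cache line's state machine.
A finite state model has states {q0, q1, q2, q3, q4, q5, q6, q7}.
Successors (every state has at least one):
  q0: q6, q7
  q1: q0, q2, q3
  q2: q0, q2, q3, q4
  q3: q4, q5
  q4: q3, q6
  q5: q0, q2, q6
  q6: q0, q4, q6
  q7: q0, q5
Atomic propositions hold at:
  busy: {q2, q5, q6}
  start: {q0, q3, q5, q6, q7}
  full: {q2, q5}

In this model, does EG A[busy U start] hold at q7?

A[busy U start]: least fixpoint, start Z0 = Sat(start) = {q0, q3, q5, q6, q7}, add states in Sat(busy) with every successor in Z. Already a fixed point.
Sat(A[busy U start]) = {q0, q3, q5, q6, q7}
EG A[busy U start]: greatest fixpoint, start Z0 = {q0, q3, q5, q6, q7}, keep only states in Sat with some successor in Z. Already a fixed point.
Sat(EG A[busy U start]) = {q0, q3, q5, q6, q7}
q7 ∈ Sat(EG A[busy U start]) = {q0, q3, q5, q6, q7}, so the formula holds at q7.

Yes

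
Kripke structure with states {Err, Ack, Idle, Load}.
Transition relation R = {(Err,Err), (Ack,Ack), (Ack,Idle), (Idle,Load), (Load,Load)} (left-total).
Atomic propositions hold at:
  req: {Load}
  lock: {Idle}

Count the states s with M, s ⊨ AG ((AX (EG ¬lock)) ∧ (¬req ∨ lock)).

Sat(¬lock) = {Err, Ack, Load}
EG ¬lock: greatest fixpoint, start Z0 = {Err, Ack, Load}, keep only states in Sat with some successor in Z. Already a fixed point.
Sat(EG ¬lock) = {Err, Ack, Load}
Sat(AX (EG ¬lock)) = {s : every successor in {Err, Ack, Load}} = {Err, Idle, Load}
Sat(¬req) = {Err, Ack, Idle}
Sat(¬req ∨ lock) = {Err, Ack, Idle}
Sat((AX (EG ¬lock)) ∧ (¬req ∨ lock)) = {Err, Idle}
AG ((AX (EG ¬lock)) ∧ (¬req ∨ lock)): greatest fixpoint, start Z0 = {Err, Idle}, keep only states in Sat with every successor in Z. Z1 = {Err}; fixed.
Sat(AG ((AX (EG ¬lock)) ∧ (¬req ∨ lock))) = {Err}
|Sat(AG ((AX (EG ¬lock)) ∧ (¬req ∨ lock)))| = |{Err}| = 1.

1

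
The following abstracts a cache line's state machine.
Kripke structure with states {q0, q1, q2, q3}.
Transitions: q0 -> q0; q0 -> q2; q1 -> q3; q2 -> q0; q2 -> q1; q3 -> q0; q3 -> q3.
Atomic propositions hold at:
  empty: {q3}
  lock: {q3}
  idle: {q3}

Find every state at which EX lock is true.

Sat(EX lock) = {s : some successor in {q3}} = {q1, q3}

{q1, q3}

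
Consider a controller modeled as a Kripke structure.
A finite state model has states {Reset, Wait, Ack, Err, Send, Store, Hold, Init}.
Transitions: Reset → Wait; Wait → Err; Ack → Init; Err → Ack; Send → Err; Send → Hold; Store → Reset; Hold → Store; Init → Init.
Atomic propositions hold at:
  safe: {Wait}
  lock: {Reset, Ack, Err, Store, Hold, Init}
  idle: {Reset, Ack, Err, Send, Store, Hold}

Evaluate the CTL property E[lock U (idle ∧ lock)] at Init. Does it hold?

Sat(idle ∧ lock) = {Reset, Ack, Err, Store, Hold}
E[lock U (idle ∧ lock)]: least fixpoint, start Z0 = Sat((idle ∧ lock)) = {Reset, Ack, Err, Store, Hold}, add states in Sat(lock) with some successor in Z. Already a fixed point.
Sat(E[lock U (idle ∧ lock)]) = {Reset, Ack, Err, Store, Hold}
Init ∉ Sat(E[lock U (idle ∧ lock)]) = {Reset, Ack, Err, Store, Hold}, so the formula does not hold at Init.

No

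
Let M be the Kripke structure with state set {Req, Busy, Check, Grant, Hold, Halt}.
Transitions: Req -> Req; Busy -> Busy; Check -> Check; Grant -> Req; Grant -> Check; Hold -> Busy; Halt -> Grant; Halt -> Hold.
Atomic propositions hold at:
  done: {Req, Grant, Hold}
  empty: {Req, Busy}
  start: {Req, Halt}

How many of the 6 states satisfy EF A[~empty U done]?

Sat(~empty) = {Check, Grant, Hold, Halt}
A[~empty U done]: least fixpoint, start Z0 = Sat(done) = {Req, Grant, Hold}, add states in Sat(~empty) with every successor in Z. Z1 = {Req, Grant, Hold, Halt}; fixed.
Sat(A[~empty U done]) = {Req, Grant, Hold, Halt}
EF A[~empty U done]: least fixpoint, start Z0 = {Req, Grant, Hold, Halt}, add states with some successor in Z. Already a fixed point.
Sat(EF A[~empty U done]) = {Req, Grant, Hold, Halt}
|Sat(EF A[~empty U done])| = |{Req, Grant, Hold, Halt}| = 4.

4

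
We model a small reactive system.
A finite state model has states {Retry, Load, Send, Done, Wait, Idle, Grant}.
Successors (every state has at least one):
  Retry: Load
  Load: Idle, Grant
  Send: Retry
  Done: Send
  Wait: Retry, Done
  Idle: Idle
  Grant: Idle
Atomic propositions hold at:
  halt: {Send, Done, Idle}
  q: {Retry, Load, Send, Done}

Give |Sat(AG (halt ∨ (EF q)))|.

1

EF q: least fixpoint, start Z0 = {Retry, Load, Send, Done}, add states with some successor in Z. Z1 = {Retry, Load, Send, Done, Wait}; fixed.
Sat(EF q) = {Retry, Load, Send, Done, Wait}
Sat(halt ∨ (EF q)) = {Retry, Load, Send, Done, Wait, Idle}
AG (halt ∨ (EF q)): greatest fixpoint, start Z0 = {Retry, Load, Send, Done, Wait, Idle}, keep only states in Sat with every successor in Z. Z1 = {Retry, Send, Done, Wait, Idle}; Z2 = {Send, Done, Wait, Idle}; Z3 = {Done, Idle}; Z4 = {Idle}; fixed.
Sat(AG (halt ∨ (EF q))) = {Idle}
|Sat(AG (halt ∨ (EF q)))| = |{Idle}| = 1.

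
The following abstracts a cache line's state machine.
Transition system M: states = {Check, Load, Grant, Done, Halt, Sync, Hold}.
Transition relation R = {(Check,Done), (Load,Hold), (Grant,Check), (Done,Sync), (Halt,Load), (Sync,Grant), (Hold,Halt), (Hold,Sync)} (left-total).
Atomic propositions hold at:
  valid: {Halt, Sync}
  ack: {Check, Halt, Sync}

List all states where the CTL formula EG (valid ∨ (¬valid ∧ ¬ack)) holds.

{Load, Halt, Hold}

Sat(¬valid) = {Check, Load, Grant, Done, Hold}
Sat(¬ack) = {Load, Grant, Done, Hold}
Sat(¬valid ∧ ¬ack) = {Load, Grant, Done, Hold}
Sat(valid ∨ (¬valid ∧ ¬ack)) = {Load, Grant, Done, Halt, Sync, Hold}
EG (valid ∨ (¬valid ∧ ¬ack)): greatest fixpoint, start Z0 = {Load, Grant, Done, Halt, Sync, Hold}, keep only states in Sat with some successor in Z. Z1 = {Load, Done, Halt, Sync, Hold}; Z2 = {Load, Done, Halt, Hold}; Z3 = {Load, Halt, Hold}; fixed.
Sat(EG (valid ∨ (¬valid ∧ ¬ack))) = {Load, Halt, Hold}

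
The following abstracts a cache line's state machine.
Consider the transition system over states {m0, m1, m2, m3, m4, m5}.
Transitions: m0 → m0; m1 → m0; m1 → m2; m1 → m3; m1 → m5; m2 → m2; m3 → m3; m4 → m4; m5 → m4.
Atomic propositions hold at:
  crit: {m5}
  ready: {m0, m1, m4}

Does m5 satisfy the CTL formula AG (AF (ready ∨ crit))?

Sat(ready ∨ crit) = {m0, m1, m4, m5}
AF (ready ∨ crit): least fixpoint, start Z0 = {m0, m1, m4, m5}, add states with every successor in Z. Already a fixed point.
Sat(AF (ready ∨ crit)) = {m0, m1, m4, m5}
AG (AF (ready ∨ crit)): greatest fixpoint, start Z0 = {m0, m1, m4, m5}, keep only states in Sat with every successor in Z. Z1 = {m0, m4, m5}; fixed.
Sat(AG (AF (ready ∨ crit))) = {m0, m4, m5}
m5 ∈ Sat(AG (AF (ready ∨ crit))) = {m0, m4, m5}, so the formula holds at m5.

Yes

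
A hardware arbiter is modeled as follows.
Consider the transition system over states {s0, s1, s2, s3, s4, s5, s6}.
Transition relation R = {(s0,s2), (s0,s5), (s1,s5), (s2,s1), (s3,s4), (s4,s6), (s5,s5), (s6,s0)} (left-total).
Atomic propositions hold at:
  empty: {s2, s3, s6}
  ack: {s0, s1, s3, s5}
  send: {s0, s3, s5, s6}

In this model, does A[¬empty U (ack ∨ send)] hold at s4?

Sat(¬empty) = {s0, s1, s4, s5}
Sat(ack ∨ send) = {s0, s1, s3, s5, s6}
A[¬empty U (ack ∨ send)]: least fixpoint, start Z0 = Sat((ack ∨ send)) = {s0, s1, s3, s5, s6}, add states in Sat(¬empty) with every successor in Z. Z1 = {s0, s1, s3, s4, s5, s6}; fixed.
Sat(A[¬empty U (ack ∨ send)]) = {s0, s1, s3, s4, s5, s6}
s4 ∈ Sat(A[¬empty U (ack ∨ send)]) = {s0, s1, s3, s4, s5, s6}, so the formula holds at s4.

Yes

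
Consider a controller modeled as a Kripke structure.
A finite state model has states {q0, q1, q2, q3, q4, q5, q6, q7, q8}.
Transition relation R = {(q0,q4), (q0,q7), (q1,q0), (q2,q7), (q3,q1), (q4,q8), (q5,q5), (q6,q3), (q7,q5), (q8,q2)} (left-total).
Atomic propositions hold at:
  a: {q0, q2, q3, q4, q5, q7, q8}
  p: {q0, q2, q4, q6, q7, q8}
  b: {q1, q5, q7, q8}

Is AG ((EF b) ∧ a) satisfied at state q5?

Yes

EF b: least fixpoint, start Z0 = {q1, q5, q7, q8}, add states with some successor in Z. Z1 = {q0, q1, q2, q3, q4, q5, q7, q8}; Z2 = {q0, q1, q2, q3, q4, q5, q6, q7, q8}; fixed.
Sat(EF b) = {q0, q1, q2, q3, q4, q5, q6, q7, q8}
Sat((EF b) ∧ a) = {q0, q2, q3, q4, q5, q7, q8}
AG ((EF b) ∧ a): greatest fixpoint, start Z0 = {q0, q2, q3, q4, q5, q7, q8}, keep only states in Sat with every successor in Z. Z1 = {q0, q2, q4, q5, q7, q8}; fixed.
Sat(AG ((EF b) ∧ a)) = {q0, q2, q4, q5, q7, q8}
q5 ∈ Sat(AG ((EF b) ∧ a)) = {q0, q2, q4, q5, q7, q8}, so the formula holds at q5.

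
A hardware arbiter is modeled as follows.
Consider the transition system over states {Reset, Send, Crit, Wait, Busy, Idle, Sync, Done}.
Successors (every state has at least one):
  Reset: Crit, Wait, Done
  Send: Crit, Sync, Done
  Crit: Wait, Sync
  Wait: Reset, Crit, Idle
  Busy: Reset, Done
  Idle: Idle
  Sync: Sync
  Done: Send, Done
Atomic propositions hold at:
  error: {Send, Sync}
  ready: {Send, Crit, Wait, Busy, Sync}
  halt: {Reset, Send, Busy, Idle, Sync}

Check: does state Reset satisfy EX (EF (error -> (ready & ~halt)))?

Sat(~halt) = {Crit, Wait, Done}
Sat(ready & ~halt) = {Crit, Wait}
Sat(error -> (ready & ~halt)) = {Reset, Crit, Wait, Busy, Idle, Done}
EF (error -> (ready & ~halt)): least fixpoint, start Z0 = {Reset, Crit, Wait, Busy, Idle, Done}, add states with some successor in Z. Z1 = {Reset, Send, Crit, Wait, Busy, Idle, Done}; fixed.
Sat(EF (error -> (ready & ~halt))) = {Reset, Send, Crit, Wait, Busy, Idle, Done}
Sat(EX (EF (error -> (ready & ~halt)))) = {s : some successor in {Reset, Send, Crit, Wait, Busy, Idle, Done}} = {Reset, Send, Crit, Wait, Busy, Idle, Done}
Reset ∈ Sat(EX (EF (error -> (ready & ~halt)))) = {Reset, Send, Crit, Wait, Busy, Idle, Done}, so the formula holds at Reset.

Yes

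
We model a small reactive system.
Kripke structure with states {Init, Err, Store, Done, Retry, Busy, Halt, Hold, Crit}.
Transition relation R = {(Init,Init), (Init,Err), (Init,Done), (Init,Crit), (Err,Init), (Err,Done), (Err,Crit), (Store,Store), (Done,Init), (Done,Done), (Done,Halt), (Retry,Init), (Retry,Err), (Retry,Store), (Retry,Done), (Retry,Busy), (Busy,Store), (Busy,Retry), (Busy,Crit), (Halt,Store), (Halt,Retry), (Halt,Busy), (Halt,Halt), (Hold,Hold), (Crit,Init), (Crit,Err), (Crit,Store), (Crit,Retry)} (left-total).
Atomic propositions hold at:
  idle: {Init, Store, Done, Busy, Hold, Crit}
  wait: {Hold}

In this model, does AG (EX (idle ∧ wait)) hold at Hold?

Sat(idle ∧ wait) = {Hold}
Sat(EX (idle ∧ wait)) = {s : some successor in {Hold}} = {Hold}
AG (EX (idle ∧ wait)): greatest fixpoint, start Z0 = {Hold}, keep only states in Sat with every successor in Z. Already a fixed point.
Sat(AG (EX (idle ∧ wait))) = {Hold}
Hold ∈ Sat(AG (EX (idle ∧ wait))) = {Hold}, so the formula holds at Hold.

Yes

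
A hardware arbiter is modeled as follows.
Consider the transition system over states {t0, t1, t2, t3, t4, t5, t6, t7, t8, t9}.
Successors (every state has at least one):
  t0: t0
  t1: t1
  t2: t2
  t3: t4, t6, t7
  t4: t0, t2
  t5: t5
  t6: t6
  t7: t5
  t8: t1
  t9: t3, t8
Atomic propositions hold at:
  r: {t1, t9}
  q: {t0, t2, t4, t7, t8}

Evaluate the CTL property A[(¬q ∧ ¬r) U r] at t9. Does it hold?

Yes

Sat(¬q) = {t1, t3, t5, t6, t9}
Sat(¬r) = {t0, t2, t3, t4, t5, t6, t7, t8}
Sat(¬q ∧ ¬r) = {t3, t5, t6}
A[(¬q ∧ ¬r) U r]: least fixpoint, start Z0 = Sat(r) = {t1, t9}, add states in Sat(¬q ∧ ¬r) with every successor in Z. Already a fixed point.
Sat(A[(¬q ∧ ¬r) U r]) = {t1, t9}
t9 ∈ Sat(A[(¬q ∧ ¬r) U r]) = {t1, t9}, so the formula holds at t9.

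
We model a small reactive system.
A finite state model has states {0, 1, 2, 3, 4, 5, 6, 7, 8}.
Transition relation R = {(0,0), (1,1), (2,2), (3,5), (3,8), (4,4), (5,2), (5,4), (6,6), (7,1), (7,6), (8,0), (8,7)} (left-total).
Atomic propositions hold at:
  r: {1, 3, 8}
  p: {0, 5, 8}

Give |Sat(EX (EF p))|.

EF p: least fixpoint, start Z0 = {0, 5, 8}, add states with some successor in Z. Z1 = {0, 3, 5, 8}; fixed.
Sat(EF p) = {0, 3, 5, 8}
Sat(EX (EF p)) = {s : some successor in {0, 3, 5, 8}} = {0, 3, 8}
|Sat(EX (EF p))| = |{0, 3, 8}| = 3.

3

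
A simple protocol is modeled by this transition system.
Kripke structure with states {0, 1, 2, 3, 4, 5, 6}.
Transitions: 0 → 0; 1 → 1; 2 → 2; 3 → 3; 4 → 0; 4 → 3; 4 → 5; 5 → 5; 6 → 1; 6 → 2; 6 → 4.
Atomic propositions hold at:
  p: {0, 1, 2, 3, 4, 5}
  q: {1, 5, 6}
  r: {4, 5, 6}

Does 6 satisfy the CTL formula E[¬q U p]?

Sat(¬q) = {0, 2, 3, 4}
E[¬q U p]: least fixpoint, start Z0 = Sat(p) = {0, 1, 2, 3, 4, 5}, add states in Sat(¬q) with some successor in Z. Already a fixed point.
Sat(E[¬q U p]) = {0, 1, 2, 3, 4, 5}
6 ∉ Sat(E[¬q U p]) = {0, 1, 2, 3, 4, 5}, so the formula does not hold at 6.

No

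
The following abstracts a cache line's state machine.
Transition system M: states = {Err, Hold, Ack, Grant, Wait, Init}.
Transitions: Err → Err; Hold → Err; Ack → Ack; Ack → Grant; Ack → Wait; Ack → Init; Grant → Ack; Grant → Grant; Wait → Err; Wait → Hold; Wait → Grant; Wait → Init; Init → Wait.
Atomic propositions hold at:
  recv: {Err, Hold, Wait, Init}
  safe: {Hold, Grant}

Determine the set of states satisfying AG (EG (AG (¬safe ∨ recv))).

Sat(¬safe) = {Err, Ack, Wait, Init}
Sat(¬safe ∨ recv) = {Err, Hold, Ack, Wait, Init}
AG (¬safe ∨ recv): greatest fixpoint, start Z0 = {Err, Hold, Ack, Wait, Init}, keep only states in Sat with every successor in Z. Z1 = {Err, Hold, Init}; Z2 = {Err, Hold}; fixed.
Sat(AG (¬safe ∨ recv)) = {Err, Hold}
EG (AG (¬safe ∨ recv)): greatest fixpoint, start Z0 = {Err, Hold}, keep only states in Sat with some successor in Z. Already a fixed point.
Sat(EG (AG (¬safe ∨ recv))) = {Err, Hold}
AG (EG (AG (¬safe ∨ recv))): greatest fixpoint, start Z0 = {Err, Hold}, keep only states in Sat with every successor in Z. Already a fixed point.
Sat(AG (EG (AG (¬safe ∨ recv)))) = {Err, Hold}

{Err, Hold}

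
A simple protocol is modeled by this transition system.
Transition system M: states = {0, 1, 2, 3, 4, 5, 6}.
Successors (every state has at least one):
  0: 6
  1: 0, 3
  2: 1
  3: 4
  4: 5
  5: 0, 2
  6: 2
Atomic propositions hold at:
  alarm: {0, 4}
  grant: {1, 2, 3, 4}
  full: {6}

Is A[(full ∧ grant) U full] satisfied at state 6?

Yes

Sat(full ∧ grant) = ∅
A[(full ∧ grant) U full]: least fixpoint, start Z0 = Sat(full) = {6}, add states in Sat(full ∧ grant) with every successor in Z. Already a fixed point.
Sat(A[(full ∧ grant) U full]) = {6}
6 ∈ Sat(A[(full ∧ grant) U full]) = {6}, so the formula holds at 6.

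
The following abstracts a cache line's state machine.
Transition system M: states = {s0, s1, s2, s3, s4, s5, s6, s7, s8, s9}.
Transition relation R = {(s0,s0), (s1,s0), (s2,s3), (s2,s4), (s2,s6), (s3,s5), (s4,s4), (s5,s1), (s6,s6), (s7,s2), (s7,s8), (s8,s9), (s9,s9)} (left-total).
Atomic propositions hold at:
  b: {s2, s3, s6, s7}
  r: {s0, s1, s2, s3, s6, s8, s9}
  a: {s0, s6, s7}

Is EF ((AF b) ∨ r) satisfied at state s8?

AF b: least fixpoint, start Z0 = {s2, s3, s6, s7}, add states with every successor in Z. Already a fixed point.
Sat(AF b) = {s2, s3, s6, s7}
Sat((AF b) ∨ r) = {s0, s1, s2, s3, s6, s7, s8, s9}
EF ((AF b) ∨ r): least fixpoint, start Z0 = {s0, s1, s2, s3, s6, s7, s8, s9}, add states with some successor in Z. Z1 = {s0, s1, s2, s3, s5, s6, s7, s8, s9}; fixed.
Sat(EF ((AF b) ∨ r)) = {s0, s1, s2, s3, s5, s6, s7, s8, s9}
s8 ∈ Sat(EF ((AF b) ∨ r)) = {s0, s1, s2, s3, s5, s6, s7, s8, s9}, so the formula holds at s8.

Yes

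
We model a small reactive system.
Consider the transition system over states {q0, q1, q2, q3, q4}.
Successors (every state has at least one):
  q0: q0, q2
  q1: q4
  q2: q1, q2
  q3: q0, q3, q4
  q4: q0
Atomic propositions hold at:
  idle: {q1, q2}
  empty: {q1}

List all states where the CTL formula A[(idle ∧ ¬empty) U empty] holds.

{q1}

Sat(¬empty) = {q0, q2, q3, q4}
Sat(idle ∧ ¬empty) = {q2}
A[(idle ∧ ¬empty) U empty]: least fixpoint, start Z0 = Sat(empty) = {q1}, add states in Sat(idle ∧ ¬empty) with every successor in Z. Already a fixed point.
Sat(A[(idle ∧ ¬empty) U empty]) = {q1}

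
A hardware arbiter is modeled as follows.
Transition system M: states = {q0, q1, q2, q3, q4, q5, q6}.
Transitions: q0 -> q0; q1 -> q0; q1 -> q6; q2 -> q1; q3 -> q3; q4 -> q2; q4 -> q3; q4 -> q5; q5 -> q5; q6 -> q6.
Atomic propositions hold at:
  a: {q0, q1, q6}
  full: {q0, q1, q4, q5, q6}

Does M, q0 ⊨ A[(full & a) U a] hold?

Yes

Sat(full & a) = {q0, q1, q6}
A[(full & a) U a]: least fixpoint, start Z0 = Sat(a) = {q0, q1, q6}, add states in Sat(full & a) with every successor in Z. Already a fixed point.
Sat(A[(full & a) U a]) = {q0, q1, q6}
q0 ∈ Sat(A[(full & a) U a]) = {q0, q1, q6}, so the formula holds at q0.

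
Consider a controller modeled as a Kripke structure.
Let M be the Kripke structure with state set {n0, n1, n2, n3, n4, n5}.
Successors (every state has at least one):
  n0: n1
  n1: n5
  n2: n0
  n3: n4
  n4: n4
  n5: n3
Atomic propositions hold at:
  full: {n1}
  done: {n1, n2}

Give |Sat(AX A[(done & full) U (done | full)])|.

Sat(done & full) = {n1}
Sat(done | full) = {n1, n2}
A[(done & full) U (done | full)]: least fixpoint, start Z0 = Sat((done | full)) = {n1, n2}, add states in Sat(done & full) with every successor in Z. Already a fixed point.
Sat(A[(done & full) U (done | full)]) = {n1, n2}
Sat(AX A[(done & full) U (done | full)]) = {s : every successor in {n1, n2}} = {n0}
|Sat(AX A[(done & full) U (done | full)])| = |{n0}| = 1.

1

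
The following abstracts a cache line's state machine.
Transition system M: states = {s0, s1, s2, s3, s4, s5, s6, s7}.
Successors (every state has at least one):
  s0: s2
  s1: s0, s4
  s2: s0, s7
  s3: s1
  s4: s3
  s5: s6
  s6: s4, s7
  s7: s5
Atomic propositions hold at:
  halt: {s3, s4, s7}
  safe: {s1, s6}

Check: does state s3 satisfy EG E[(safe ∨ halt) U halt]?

Sat(safe ∨ halt) = {s1, s3, s4, s6, s7}
E[(safe ∨ halt) U halt]: least fixpoint, start Z0 = Sat(halt) = {s3, s4, s7}, add states in Sat(safe ∨ halt) with some successor in Z. Z1 = {s1, s3, s4, s6, s7}; fixed.
Sat(E[(safe ∨ halt) U halt]) = {s1, s3, s4, s6, s7}
EG E[(safe ∨ halt) U halt]: greatest fixpoint, start Z0 = {s1, s3, s4, s6, s7}, keep only states in Sat with some successor in Z. Z1 = {s1, s3, s4, s6}; fixed.
Sat(EG E[(safe ∨ halt) U halt]) = {s1, s3, s4, s6}
s3 ∈ Sat(EG E[(safe ∨ halt) U halt]) = {s1, s3, s4, s6}, so the formula holds at s3.

Yes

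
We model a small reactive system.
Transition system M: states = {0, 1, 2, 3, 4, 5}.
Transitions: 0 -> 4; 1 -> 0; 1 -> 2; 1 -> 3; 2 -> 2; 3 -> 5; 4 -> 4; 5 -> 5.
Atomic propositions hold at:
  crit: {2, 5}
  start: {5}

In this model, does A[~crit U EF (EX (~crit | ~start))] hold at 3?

Sat(~crit) = {0, 1, 3, 4}
Sat(~start) = {0, 1, 2, 3, 4}
Sat(~crit | ~start) = {0, 1, 2, 3, 4}
Sat(EX (~crit | ~start)) = {s : some successor in {0, 1, 2, 3, 4}} = {0, 1, 2, 4}
EF (EX (~crit | ~start)): least fixpoint, start Z0 = {0, 1, 2, 4}, add states with some successor in Z. Already a fixed point.
Sat(EF (EX (~crit | ~start))) = {0, 1, 2, 4}
A[~crit U EF (EX (~crit | ~start))]: least fixpoint, start Z0 = Sat(EF (EX (~crit | ~start))) = {0, 1, 2, 4}, add states in Sat(~crit) with every successor in Z. Already a fixed point.
Sat(A[~crit U EF (EX (~crit | ~start))]) = {0, 1, 2, 4}
3 ∉ Sat(A[~crit U EF (EX (~crit | ~start))]) = {0, 1, 2, 4}, so the formula does not hold at 3.

No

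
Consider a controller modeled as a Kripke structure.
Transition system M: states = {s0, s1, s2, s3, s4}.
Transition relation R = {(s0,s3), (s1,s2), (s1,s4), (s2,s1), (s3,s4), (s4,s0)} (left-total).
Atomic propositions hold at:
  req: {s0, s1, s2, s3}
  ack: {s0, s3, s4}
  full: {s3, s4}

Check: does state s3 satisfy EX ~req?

Sat(~req) = {s4}
Sat(EX ~req) = {s : some successor in {s4}} = {s1, s3}
s3 ∈ Sat(EX ~req) = {s1, s3}, so the formula holds at s3.

Yes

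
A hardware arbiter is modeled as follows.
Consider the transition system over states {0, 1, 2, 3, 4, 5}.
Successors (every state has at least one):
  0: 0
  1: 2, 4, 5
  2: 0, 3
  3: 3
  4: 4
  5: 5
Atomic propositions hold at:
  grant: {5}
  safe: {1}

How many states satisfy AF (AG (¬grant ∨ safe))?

Sat(¬grant) = {0, 1, 2, 3, 4}
Sat(¬grant ∨ safe) = {0, 1, 2, 3, 4}
AG (¬grant ∨ safe): greatest fixpoint, start Z0 = {0, 1, 2, 3, 4}, keep only states in Sat with every successor in Z. Z1 = {0, 2, 3, 4}; fixed.
Sat(AG (¬grant ∨ safe)) = {0, 2, 3, 4}
AF (AG (¬grant ∨ safe)): least fixpoint, start Z0 = {0, 2, 3, 4}, add states with every successor in Z. Already a fixed point.
Sat(AF (AG (¬grant ∨ safe))) = {0, 2, 3, 4}
|Sat(AF (AG (¬grant ∨ safe)))| = |{0, 2, 3, 4}| = 4.

4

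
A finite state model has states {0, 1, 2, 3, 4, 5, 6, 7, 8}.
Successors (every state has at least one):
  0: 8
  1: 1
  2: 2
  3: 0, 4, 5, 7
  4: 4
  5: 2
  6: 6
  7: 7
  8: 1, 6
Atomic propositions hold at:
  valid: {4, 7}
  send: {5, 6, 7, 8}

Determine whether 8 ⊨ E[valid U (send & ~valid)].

Yes

Sat(~valid) = {0, 1, 2, 3, 5, 6, 8}
Sat(send & ~valid) = {5, 6, 8}
E[valid U (send & ~valid)]: least fixpoint, start Z0 = Sat((send & ~valid)) = {5, 6, 8}, add states in Sat(valid) with some successor in Z. Already a fixed point.
Sat(E[valid U (send & ~valid)]) = {5, 6, 8}
8 ∈ Sat(E[valid U (send & ~valid)]) = {5, 6, 8}, so the formula holds at 8.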